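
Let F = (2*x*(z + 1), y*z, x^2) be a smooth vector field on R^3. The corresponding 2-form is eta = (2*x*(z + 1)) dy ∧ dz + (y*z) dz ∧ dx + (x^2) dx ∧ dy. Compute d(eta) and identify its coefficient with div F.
d(eta) = (3*z + 2) dx ∧ dy ∧ dz; div F = 3*z + 2

For a 2-form in R^3 of the form above, applying d gives a 3-form with coefficient ∂P/∂x + ∂Q/∂y + ∂R/∂z:
  ∂P/∂x = 2*z + 2
  ∂Q/∂y = z
  ∂R/∂z = 0
Sum = 3*z + 2, which is exactly div F.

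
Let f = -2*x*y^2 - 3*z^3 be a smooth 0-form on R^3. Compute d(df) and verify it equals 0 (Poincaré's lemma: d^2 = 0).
d(df) = 0

Step 1: df = sum_i (∂f/∂x_i) dx_i = (-2*y^2) dx + (-4*x*y) dy + (-9*z^2) dz.
Step 2: Apply d again. Using the 1-form formula, the coefficient of dx ∧ dy in d(df) is ∂^2 f/∂x ∂y - ∂^2 f/∂y ∂x = (-4*y) - (-4*y) = 0 (equality of mixed partials for smooth f).
Similarly for dx ∧ dz and dy ∧ dz — all coefficients vanish. So d(df) = 0.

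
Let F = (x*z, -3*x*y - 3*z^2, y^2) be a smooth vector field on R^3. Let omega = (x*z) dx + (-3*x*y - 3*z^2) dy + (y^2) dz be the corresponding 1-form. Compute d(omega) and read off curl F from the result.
d(omega) = (2*y + 6*z) dy ∧ dz + (x) dz ∧ dx + (-3*y) dx ∧ dy; curl F = (2*y + 6*z, x, -3*y)

d omega = sum_{i<j} (∂f_j/∂x_i - ∂f_i/∂x_j) dx_i ∧ dx_j. Under the identification (dy ∧ dz, dz ∧ dx, dx ∧ dy) ↔ (e_x, e_y, e_z), the coefficients are exactly the components of curl F. Compute:
  ∂R/∂y - ∂Q/∂z = (2*y) - (-6*z) = 2*y + 6*z
  ∂P/∂z - ∂R/∂x = (x) - (0) = x
  ∂Q/∂x - ∂P/∂y = (-3*y) - (0) = -3*y.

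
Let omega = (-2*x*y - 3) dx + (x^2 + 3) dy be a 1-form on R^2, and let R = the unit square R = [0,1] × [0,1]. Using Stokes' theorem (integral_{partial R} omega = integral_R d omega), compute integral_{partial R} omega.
integral_(partial R) omega = 2

Stokes: integral_partial_R omega = integral_R d omega with d omega = (∂Q/∂x - ∂P/∂y) dx ∧ dy.
  ∂Q/∂x = 2*x
  ∂P/∂y = -2*x
  integrand = ∂Q/∂x - ∂P/∂y = 4*x.
Integrating over R: integral_0^1 integral_0^1 (4*x) dx dy = 2.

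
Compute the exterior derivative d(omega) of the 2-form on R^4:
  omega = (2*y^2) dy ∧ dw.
d(omega) = 0

For a 2-form omega = sum_{i<j} g_{ij} dx_i ∧ dx_j, the exterior derivative is
  d(omega) = sum_{i<j} d(g_{ij}) ∧ dx_i ∧ dx_j = sum_{i<j, k} (∂g_{ij}/∂x_k) dx_k ∧ dx_i ∧ dx_j.
Expand each term, using dx_k ∧ dx_i ∧ dx_j = sgn(permutation) dx_{(a)} ∧ dx_{(b)} ∧ dx_{(c)} with (a < b < c) sorted:

Collecting like 3-forms: d(omega) = 0.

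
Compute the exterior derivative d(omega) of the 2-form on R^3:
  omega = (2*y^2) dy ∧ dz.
d(omega) = 0

For a 2-form omega = sum_{i<j} g_{ij} dx_i ∧ dx_j, the exterior derivative is
  d(omega) = sum_{i<j} d(g_{ij}) ∧ dx_i ∧ dx_j = sum_{i<j, k} (∂g_{ij}/∂x_k) dx_k ∧ dx_i ∧ dx_j.
Expand each term, using dx_k ∧ dx_i ∧ dx_j = sgn(permutation) dx_{(a)} ∧ dx_{(b)} ∧ dx_{(c)} with (a < b < c) sorted:

Collecting like 3-forms: d(omega) = 0.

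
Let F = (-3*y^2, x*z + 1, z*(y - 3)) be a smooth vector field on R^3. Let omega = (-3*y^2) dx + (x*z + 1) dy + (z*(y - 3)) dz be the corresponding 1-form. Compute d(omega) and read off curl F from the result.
d(omega) = (-x + z) dy ∧ dz + (0) dz ∧ dx + (6*y + z) dx ∧ dy; curl F = (-x + z, 0, 6*y + z)

d omega = sum_{i<j} (∂f_j/∂x_i - ∂f_i/∂x_j) dx_i ∧ dx_j. Under the identification (dy ∧ dz, dz ∧ dx, dx ∧ dy) ↔ (e_x, e_y, e_z), the coefficients are exactly the components of curl F. Compute:
  ∂R/∂y - ∂Q/∂z = (z) - (x) = -x + z
  ∂P/∂z - ∂R/∂x = (0) - (0) = 0
  ∂Q/∂x - ∂P/∂y = (z) - (-6*y) = 6*y + z.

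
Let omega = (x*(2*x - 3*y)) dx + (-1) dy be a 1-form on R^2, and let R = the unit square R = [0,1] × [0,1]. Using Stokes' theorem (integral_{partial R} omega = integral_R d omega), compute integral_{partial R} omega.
integral_(partial R) omega = 3/2

Stokes: integral_partial_R omega = integral_R d omega with d omega = (∂Q/∂x - ∂P/∂y) dx ∧ dy.
  ∂Q/∂x = 0
  ∂P/∂y = -3*x
  integrand = ∂Q/∂x - ∂P/∂y = 3*x.
Integrating over R: integral_0^1 integral_0^1 (3*x) dx dy = 3/2.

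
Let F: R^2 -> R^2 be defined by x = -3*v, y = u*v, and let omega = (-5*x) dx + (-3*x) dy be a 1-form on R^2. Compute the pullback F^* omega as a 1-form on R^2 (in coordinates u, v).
F^* omega = (9*v^2) du + (9*v*(u - 5)) dv

Using F^*(f dg) = (f ∘ F) d(g ∘ F), substitute each coordinate x_i by F_i(u, v) in f_i, and replace dx_i by d F_i = (∂F_i/∂u) du + (∂F_i/∂v) dv.
  For the x component: f_1(F) = 15*v; d F_1 = (0) du + (-3) dv
  For the y component: f_2(F) = 9*v; d F_2 = (v) du + (u) dv
Combining and collecting du, dv coefficients:
  coeff of du: 9*v^2
  coeff of dv: 9*v*(u - 5)
F^* omega = (9*v^2) du + (9*v*(u - 5)) dv.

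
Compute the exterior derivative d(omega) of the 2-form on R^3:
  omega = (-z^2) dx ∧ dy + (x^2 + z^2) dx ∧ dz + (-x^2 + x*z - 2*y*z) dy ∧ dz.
d(omega) = (-2*x - z) dx ∧ dy ∧ dz

For a 2-form omega = sum_{i<j} g_{ij} dx_i ∧ dx_j, the exterior derivative is
  d(omega) = sum_{i<j} d(g_{ij}) ∧ dx_i ∧ dx_j = sum_{i<j, k} (∂g_{ij}/∂x_k) dx_k ∧ dx_i ∧ dx_j.
Expand each term, using dx_k ∧ dx_i ∧ dx_j = sgn(permutation) dx_{(a)} ∧ dx_{(b)} ∧ dx_{(c)} with (a < b < c) sorted:
  d(-z^2) includes (∂/∂z)(-z^2) dz = (-2*z) dz, which multiplied by dx ∧ dy gives (-2*z) dx ∧ dy ∧ dz
  d(-x^2 + x*z - 2*y*z) includes (∂/∂x)(-x^2 + x*z - 2*y*z) dx = (-2*x + z) dx, which multiplied by dy ∧ dz gives (-2*x + z) dx ∧ dy ∧ dz
Collecting like 3-forms: d(omega) = (-2*x - z) dx ∧ dy ∧ dz.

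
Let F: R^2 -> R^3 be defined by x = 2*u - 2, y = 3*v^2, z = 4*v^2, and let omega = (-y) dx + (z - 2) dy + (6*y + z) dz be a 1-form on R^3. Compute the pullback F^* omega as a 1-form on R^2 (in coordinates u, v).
F^* omega = (-6*v^2) du + (200*v^3 - 12*v) dv

Using F^*(f dg) = (f ∘ F) d(g ∘ F), substitute each coordinate x_i by F_i(u, v) in f_i, and replace dx_i by d F_i = (∂F_i/∂u) du + (∂F_i/∂v) dv.
  For the x component: f_1(F) = -3*v^2; d F_1 = (2) du + (0) dv
  For the y component: f_2(F) = 4*v^2 - 2; d F_2 = (0) du + (6*v) dv
  For the z component: f_3(F) = 22*v^2; d F_3 = (0) du + (8*v) dv
Combining and collecting du, dv coefficients:
  coeff of du: -6*v^2
  coeff of dv: 200*v^3 - 12*v
F^* omega = (-6*v^2) du + (200*v^3 - 12*v) dv.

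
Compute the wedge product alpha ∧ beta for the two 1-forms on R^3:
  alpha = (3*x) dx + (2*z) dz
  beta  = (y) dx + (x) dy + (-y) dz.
alpha ∧ beta = (3*x^2) dx ∧ dy + (-y*(3*x + 2*z)) dx ∧ dz + (-2*x*z) dy ∧ dz

Distribute the wedge, using dx_i ∧ dx_j = -dx_j ∧ dx_i and dx_i ∧ dx_i = 0. For each pair (i, j) with i < j, the coefficient of dx_i ∧ dx_j in alpha ∧ beta is (alpha_i * beta_j - alpha_j * beta_i). Collecting: alpha ∧ beta = (3*x^2) dx ∧ dy + (-y*(3*x + 2*z)) dx ∧ dz + (-2*x*z) dy ∧ dz.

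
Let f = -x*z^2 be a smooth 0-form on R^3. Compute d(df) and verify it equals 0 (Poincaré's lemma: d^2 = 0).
d(df) = 0

Step 1: df = sum_i (∂f/∂x_i) dx_i = (-z^2) dx + (0) dy + (-2*x*z) dz.
Step 2: Apply d again. Using the 1-form formula, the coefficient of dx ∧ dy in d(df) is ∂^2 f/∂x ∂y - ∂^2 f/∂y ∂x = (0) - (0) = 0 (equality of mixed partials for smooth f).
Similarly for dx ∧ dz and dy ∧ dz — all coefficients vanish. So d(df) = 0.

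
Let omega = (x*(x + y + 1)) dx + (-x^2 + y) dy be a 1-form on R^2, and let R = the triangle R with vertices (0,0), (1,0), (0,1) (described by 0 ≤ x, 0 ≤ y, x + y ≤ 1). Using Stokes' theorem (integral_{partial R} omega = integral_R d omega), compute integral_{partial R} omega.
integral_(partial R) omega = -1/2

Stokes: integral_partial_R omega = integral_R d omega with d omega = (∂Q/∂x - ∂P/∂y) dx ∧ dy.
  ∂Q/∂x = -2*x
  ∂P/∂y = x
  integrand = ∂Q/∂x - ∂P/∂y = -3*x.
Integrating over R: integral_0^1 integral_0^{1-x} (-3*x) dy dx = -1/2.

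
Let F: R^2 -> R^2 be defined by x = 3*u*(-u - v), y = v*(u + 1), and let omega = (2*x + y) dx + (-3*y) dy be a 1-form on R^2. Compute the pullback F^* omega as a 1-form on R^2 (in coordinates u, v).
F^* omega = (36*u^3 + 48*u^2*v + 12*u*v^2 - 6*u*v - 6*v^2) du + (18*u^3 + 12*u^2*v - 9*u*v - 3*v) dv

Using F^*(f dg) = (f ∘ F) d(g ∘ F), substitute each coordinate x_i by F_i(u, v) in f_i, and replace dx_i by d F_i = (∂F_i/∂u) du + (∂F_i/∂v) dv.
  For the x component: f_1(F) = -6*u^2 - 5*u*v + v; d F_1 = (-6*u - 3*v) du + (-3*u) dv
  For the y component: f_2(F) = 3*v*(-u - 1); d F_2 = (v) du + (u + 1) dv
Combining and collecting du, dv coefficients:
  coeff of du: 36*u^3 + 48*u^2*v + 12*u*v^2 - 6*u*v - 6*v^2
  coeff of dv: 18*u^3 + 12*u^2*v - 9*u*v - 3*v
F^* omega = (36*u^3 + 48*u^2*v + 12*u*v^2 - 6*u*v - 6*v^2) du + (18*u^3 + 12*u^2*v - 9*u*v - 3*v) dv.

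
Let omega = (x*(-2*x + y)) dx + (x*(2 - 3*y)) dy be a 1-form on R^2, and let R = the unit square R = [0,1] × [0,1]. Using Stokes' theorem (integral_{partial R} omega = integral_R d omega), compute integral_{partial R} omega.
integral_(partial R) omega = 0

Stokes: integral_partial_R omega = integral_R d omega with d omega = (∂Q/∂x - ∂P/∂y) dx ∧ dy.
  ∂Q/∂x = 2 - 3*y
  ∂P/∂y = x
  integrand = ∂Q/∂x - ∂P/∂y = -x - 3*y + 2.
Integrating over R: integral_0^1 integral_0^1 (-x - 3*y + 2) dx dy = 0.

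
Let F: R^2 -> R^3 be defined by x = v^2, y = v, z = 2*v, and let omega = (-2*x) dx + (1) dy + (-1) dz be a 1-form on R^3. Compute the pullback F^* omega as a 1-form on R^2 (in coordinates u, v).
F^* omega = (-4*v^3 - 1) dv

Using F^*(f dg) = (f ∘ F) d(g ∘ F), substitute each coordinate x_i by F_i(u, v) in f_i, and replace dx_i by d F_i = (∂F_i/∂u) du + (∂F_i/∂v) dv.
  For the x component: f_1(F) = -2*v^2; d F_1 = (0) du + (2*v) dv
  For the y component: f_2(F) = 1; d F_2 = (0) du + (1) dv
  For the z component: f_3(F) = -1; d F_3 = (0) du + (2) dv
Combining and collecting du, dv coefficients:
  coeff of du: 0
  coeff of dv: -4*v^3 - 1
F^* omega = (-4*v^3 - 1) dv.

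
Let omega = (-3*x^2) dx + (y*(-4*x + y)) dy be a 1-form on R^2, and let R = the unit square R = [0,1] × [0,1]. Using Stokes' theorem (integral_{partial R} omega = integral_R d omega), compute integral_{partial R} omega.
integral_(partial R) omega = -2

Stokes: integral_partial_R omega = integral_R d omega with d omega = (∂Q/∂x - ∂P/∂y) dx ∧ dy.
  ∂Q/∂x = -4*y
  ∂P/∂y = 0
  integrand = ∂Q/∂x - ∂P/∂y = -4*y.
Integrating over R: integral_0^1 integral_0^1 (-4*y) dx dy = -2.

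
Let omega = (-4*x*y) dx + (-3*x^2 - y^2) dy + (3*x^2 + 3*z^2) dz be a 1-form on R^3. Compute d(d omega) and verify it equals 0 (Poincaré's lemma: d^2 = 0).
d(d omega) = 0

Step 1: d omega = sum_{i<j} (∂f_j/∂x_i - ∂f_i/∂x_j) dx_i ∧ dx_j:
  coeff of dx ∧ dy: -2*x
  coeff of dx ∧ dz: 6*x
  coeff of dy ∧ dz: 0
Step 2: Apply d again to each 2-form coefficient. The only possible 3-form in R^3 is dx ∧ dy ∧ dz, with coefficient
  ∂(coeff of dy∧dz)/∂x - ∂(coeff of dx∧dz)/∂y + ∂(coeff of dx∧dy)/∂z
  = ∂/∂x (0) - ∂/∂y (6*x) + ∂/∂z (-2*x).
Each of these terms simplifies to sums of mixed partials that cancel in pairs. The result is 0 (by equality of mixed partials for smooth functions — Schwarz / Clairaut).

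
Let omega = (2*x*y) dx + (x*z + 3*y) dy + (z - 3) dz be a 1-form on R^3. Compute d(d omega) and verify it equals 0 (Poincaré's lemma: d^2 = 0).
d(d omega) = 0

Step 1: d omega = sum_{i<j} (∂f_j/∂x_i - ∂f_i/∂x_j) dx_i ∧ dx_j:
  coeff of dx ∧ dy: -2*x + z
  coeff of dx ∧ dz: 0
  coeff of dy ∧ dz: -x
Step 2: Apply d again to each 2-form coefficient. The only possible 3-form in R^3 is dx ∧ dy ∧ dz, with coefficient
  ∂(coeff of dy∧dz)/∂x - ∂(coeff of dx∧dz)/∂y + ∂(coeff of dx∧dy)/∂z
  = ∂/∂x (-x) - ∂/∂y (0) + ∂/∂z (-2*x + z).
Each of these terms simplifies to sums of mixed partials that cancel in pairs. The result is 0 (by equality of mixed partials for smooth functions — Schwarz / Clairaut).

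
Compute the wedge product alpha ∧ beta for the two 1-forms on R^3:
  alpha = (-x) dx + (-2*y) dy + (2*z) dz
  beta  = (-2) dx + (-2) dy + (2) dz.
alpha ∧ beta = (2*x - 4*y) dx ∧ dy + (-2*x + 4*z) dx ∧ dz + (-4*y + 4*z) dy ∧ dz

Distribute the wedge, using dx_i ∧ dx_j = -dx_j ∧ dx_i and dx_i ∧ dx_i = 0. For each pair (i, j) with i < j, the coefficient of dx_i ∧ dx_j in alpha ∧ beta is (alpha_i * beta_j - alpha_j * beta_i). Collecting: alpha ∧ beta = (2*x - 4*y) dx ∧ dy + (-2*x + 4*z) dx ∧ dz + (-4*y + 4*z) dy ∧ dz.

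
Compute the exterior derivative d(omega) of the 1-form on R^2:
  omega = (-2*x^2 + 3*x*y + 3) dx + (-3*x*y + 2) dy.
d(omega) = (-3*x - 3*y) dx ∧ dy

For a 1-form omega = sum_i f_i dx_i, the exterior derivative is
  d(omega) = sum_{i < j} (∂f_j/∂x_i - ∂f_i/∂x_j) dx_i ∧ dx_j.
  coefficient of dx ∧ dy: ∂f_2/∂x - ∂f_1/∂y = ∂(-3*x*y + 2)/∂x - ∂(-2*x^2 + 3*x*y + 3)/∂y = -3*x - 3*y
Assembling: d(omega) = (-3*x - 3*y) dx ∧ dy.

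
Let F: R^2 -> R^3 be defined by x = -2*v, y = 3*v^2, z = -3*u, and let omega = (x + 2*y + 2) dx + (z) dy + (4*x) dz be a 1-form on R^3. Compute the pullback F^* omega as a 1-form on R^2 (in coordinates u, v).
F^* omega = (24*v) du + (-18*u*v - 12*v^2 + 4*v - 4) dv

Using F^*(f dg) = (f ∘ F) d(g ∘ F), substitute each coordinate x_i by F_i(u, v) in f_i, and replace dx_i by d F_i = (∂F_i/∂u) du + (∂F_i/∂v) dv.
  For the x component: f_1(F) = 6*v^2 - 2*v + 2; d F_1 = (0) du + (-2) dv
  For the y component: f_2(F) = -3*u; d F_2 = (0) du + (6*v) dv
  For the z component: f_3(F) = -8*v; d F_3 = (-3) du + (0) dv
Combining and collecting du, dv coefficients:
  coeff of du: 24*v
  coeff of dv: -18*u*v - 12*v^2 + 4*v - 4
F^* omega = (24*v) du + (-18*u*v - 12*v^2 + 4*v - 4) dv.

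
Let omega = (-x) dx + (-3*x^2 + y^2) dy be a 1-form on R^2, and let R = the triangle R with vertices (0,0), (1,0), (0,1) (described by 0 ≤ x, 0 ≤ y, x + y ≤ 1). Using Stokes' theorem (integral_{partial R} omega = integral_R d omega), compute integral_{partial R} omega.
integral_(partial R) omega = -1

Stokes: integral_partial_R omega = integral_R d omega with d omega = (∂Q/∂x - ∂P/∂y) dx ∧ dy.
  ∂Q/∂x = -6*x
  ∂P/∂y = 0
  integrand = ∂Q/∂x - ∂P/∂y = -6*x.
Integrating over R: integral_0^1 integral_0^{1-x} (-6*x) dy dx = -1.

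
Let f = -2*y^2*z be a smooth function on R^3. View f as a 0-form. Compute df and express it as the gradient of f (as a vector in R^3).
df = (0) dx + (-4*y*z) dy + (-2*y^2) dz; grad f = (0, -4*y*z, -2*y^2)

For a 0-form f, d f = (∂f/∂x) dx + (∂f/∂y) dy + (∂f/∂z) dz. The components of the vector representation are exactly the entries of grad f in Cartesian coordinates:
  ∂f/∂x = 0
  ∂f/∂y = -4*y*z
  ∂f/∂z = -2*y^2.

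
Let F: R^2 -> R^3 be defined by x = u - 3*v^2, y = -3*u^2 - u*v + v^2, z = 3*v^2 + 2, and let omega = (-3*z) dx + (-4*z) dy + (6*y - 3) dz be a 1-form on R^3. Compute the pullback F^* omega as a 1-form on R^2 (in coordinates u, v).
F^* omega = (72*u*v^2 + 48*u + 12*v^3 - 9*v^2 + 8*v - 6) du + (-108*u^2*v - 24*u*v^2 + 8*u + 66*v^3 + 2*v) dv

Using F^*(f dg) = (f ∘ F) d(g ∘ F), substitute each coordinate x_i by F_i(u, v) in f_i, and replace dx_i by d F_i = (∂F_i/∂u) du + (∂F_i/∂v) dv.
  For the x component: f_1(F) = -9*v^2 - 6; d F_1 = (1) du + (-6*v) dv
  For the y component: f_2(F) = -12*v^2 - 8; d F_2 = (-6*u - v) du + (-u + 2*v) dv
  For the z component: f_3(F) = -18*u^2 - 6*u*v + 6*v^2 - 3; d F_3 = (0) du + (6*v) dv
Combining and collecting du, dv coefficients:
  coeff of du: 72*u*v^2 + 48*u + 12*v^3 - 9*v^2 + 8*v - 6
  coeff of dv: -108*u^2*v - 24*u*v^2 + 8*u + 66*v^3 + 2*v
F^* omega = (72*u*v^2 + 48*u + 12*v^3 - 9*v^2 + 8*v - 6) du + (-108*u^2*v - 24*u*v^2 + 8*u + 66*v^3 + 2*v) dv.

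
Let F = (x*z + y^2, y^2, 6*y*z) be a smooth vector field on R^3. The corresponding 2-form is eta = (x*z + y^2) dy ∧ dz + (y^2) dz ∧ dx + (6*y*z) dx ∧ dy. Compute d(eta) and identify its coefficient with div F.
d(eta) = (8*y + z) dx ∧ dy ∧ dz; div F = 8*y + z

For a 2-form in R^3 of the form above, applying d gives a 3-form with coefficient ∂P/∂x + ∂Q/∂y + ∂R/∂z:
  ∂P/∂x = z
  ∂Q/∂y = 2*y
  ∂R/∂z = 6*y
Sum = 8*y + z, which is exactly div F.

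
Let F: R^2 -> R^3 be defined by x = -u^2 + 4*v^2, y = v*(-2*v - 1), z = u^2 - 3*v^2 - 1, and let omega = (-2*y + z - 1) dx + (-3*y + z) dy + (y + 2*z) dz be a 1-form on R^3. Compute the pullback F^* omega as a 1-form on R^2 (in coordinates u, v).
F^* omega = (2*u*(u^2 - 9*v^2 - 3*v)) du + (-8*u^2*v - u^2 + 44*v^3 + 7*v^2 - 3*v + 1) dv

Using F^*(f dg) = (f ∘ F) d(g ∘ F), substitute each coordinate x_i by F_i(u, v) in f_i, and replace dx_i by d F_i = (∂F_i/∂u) du + (∂F_i/∂v) dv.
  For the x component: f_1(F) = u^2 + v^2 + 2*v - 2; d F_1 = (-2*u) du + (8*v) dv
  For the y component: f_2(F) = u^2 + 3*v^2 + 3*v - 1; d F_2 = (0) du + (-4*v - 1) dv
  For the z component: f_3(F) = 2*u^2 - 8*v^2 - v - 2; d F_3 = (2*u) du + (-6*v) dv
Combining and collecting du, dv coefficients:
  coeff of du: 2*u*(u^2 - 9*v^2 - 3*v)
  coeff of dv: -8*u^2*v - u^2 + 44*v^3 + 7*v^2 - 3*v + 1
F^* omega = (2*u*(u^2 - 9*v^2 - 3*v)) du + (-8*u^2*v - u^2 + 44*v^3 + 7*v^2 - 3*v + 1) dv.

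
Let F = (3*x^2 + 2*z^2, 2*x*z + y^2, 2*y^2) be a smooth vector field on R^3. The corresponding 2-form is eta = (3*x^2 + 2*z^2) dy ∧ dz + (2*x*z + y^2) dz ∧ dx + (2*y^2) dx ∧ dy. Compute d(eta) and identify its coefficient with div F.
d(eta) = (6*x + 2*y) dx ∧ dy ∧ dz; div F = 6*x + 2*y

For a 2-form in R^3 of the form above, applying d gives a 3-form with coefficient ∂P/∂x + ∂Q/∂y + ∂R/∂z:
  ∂P/∂x = 6*x
  ∂Q/∂y = 2*y
  ∂R/∂z = 0
Sum = 6*x + 2*y, which is exactly div F.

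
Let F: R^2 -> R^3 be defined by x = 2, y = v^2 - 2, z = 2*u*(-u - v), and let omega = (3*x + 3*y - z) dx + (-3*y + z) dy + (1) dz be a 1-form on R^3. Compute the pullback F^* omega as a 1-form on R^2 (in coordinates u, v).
F^* omega = (-4*u - 2*v) du + (-4*u^2*v - 4*u*v^2 - 2*u - 6*v^3 + 12*v) dv

Using F^*(f dg) = (f ∘ F) d(g ∘ F), substitute each coordinate x_i by F_i(u, v) in f_i, and replace dx_i by d F_i = (∂F_i/∂u) du + (∂F_i/∂v) dv.
  For the x component: f_1(F) = 2*u^2 + 2*u*v + 3*v^2; d F_1 = (0) du + (0) dv
  For the y component: f_2(F) = -2*u^2 - 2*u*v - 3*v^2 + 6; d F_2 = (0) du + (2*v) dv
  For the z component: f_3(F) = 1; d F_3 = (-4*u - 2*v) du + (-2*u) dv
Combining and collecting du, dv coefficients:
  coeff of du: -4*u - 2*v
  coeff of dv: -4*u^2*v - 4*u*v^2 - 2*u - 6*v^3 + 12*v
F^* omega = (-4*u - 2*v) du + (-4*u^2*v - 4*u*v^2 - 2*u - 6*v^3 + 12*v) dv.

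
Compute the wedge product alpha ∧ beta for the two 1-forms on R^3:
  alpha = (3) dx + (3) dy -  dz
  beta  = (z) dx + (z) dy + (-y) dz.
alpha ∧ beta = (-3*y + z) dx ∧ dz + (-3*y + z) dy ∧ dz

Distribute the wedge, using dx_i ∧ dx_j = -dx_j ∧ dx_i and dx_i ∧ dx_i = 0. For each pair (i, j) with i < j, the coefficient of dx_i ∧ dx_j in alpha ∧ beta is (alpha_i * beta_j - alpha_j * beta_i). Collecting: alpha ∧ beta = (-3*y + z) dx ∧ dz + (-3*y + z) dy ∧ dz.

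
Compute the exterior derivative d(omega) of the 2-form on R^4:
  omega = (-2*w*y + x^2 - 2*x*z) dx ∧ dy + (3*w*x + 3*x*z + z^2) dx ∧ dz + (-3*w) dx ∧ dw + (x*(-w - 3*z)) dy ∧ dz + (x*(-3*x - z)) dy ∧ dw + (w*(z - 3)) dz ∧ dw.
d(omega) = (-w - 2*x - 3*z) dx ∧ dy ∧ dz + (-6*x - 2*y - z) dx ∧ dy ∧ dw + (3*x) dx ∧ dz ∧ dw

For a 2-form omega = sum_{i<j} g_{ij} dx_i ∧ dx_j, the exterior derivative is
  d(omega) = sum_{i<j} d(g_{ij}) ∧ dx_i ∧ dx_j = sum_{i<j, k} (∂g_{ij}/∂x_k) dx_k ∧ dx_i ∧ dx_j.
Expand each term, using dx_k ∧ dx_i ∧ dx_j = sgn(permutation) dx_{(a)} ∧ dx_{(b)} ∧ dx_{(c)} with (a < b < c) sorted:
  d(-2*w*y + x^2 - 2*x*z) includes (∂/∂z)(-2*w*y + x^2 - 2*x*z) dz = (-2*x) dz, which multiplied by dx ∧ dy gives (-2*x) dx ∧ dy ∧ dz
  d(-2*w*y + x^2 - 2*x*z) includes (∂/∂w)(-2*w*y + x^2 - 2*x*z) dw = (-2*y) dw, which multiplied by dx ∧ dy gives (-2*y) dx ∧ dy ∧ dw
  d(3*w*x + 3*x*z + z^2) includes (∂/∂w)(3*w*x + 3*x*z + z^2) dw = (3*x) dw, which multiplied by dx ∧ dz gives (3*x) dx ∧ dz ∧ dw
  d(x*(-w - 3*z)) includes (∂/∂x)(x*(-w - 3*z)) dx = (-w - 3*z) dx, which multiplied by dy ∧ dz gives (-w - 3*z) dx ∧ dy ∧ dz
  d(x*(-w - 3*z)) includes (∂/∂w)(x*(-w - 3*z)) dw = (-x) dw, which multiplied by dy ∧ dz gives (-x) dy ∧ dz ∧ dw
  d(x*(-3*x - z)) includes (∂/∂x)(x*(-3*x - z)) dx = (-6*x - z) dx, which multiplied by dy ∧ dw gives (-6*x - z) dx ∧ dy ∧ dw
  d(x*(-3*x - z)) includes (∂/∂z)(x*(-3*x - z)) dz = (-x) dz, which multiplied by dy ∧ dw gives (x) dy ∧ dz ∧ dw
Collecting like 3-forms: d(omega) = (-w - 2*x - 3*z) dx ∧ dy ∧ dz + (-6*x - 2*y - z) dx ∧ dy ∧ dw + (3*x) dx ∧ dz ∧ dw.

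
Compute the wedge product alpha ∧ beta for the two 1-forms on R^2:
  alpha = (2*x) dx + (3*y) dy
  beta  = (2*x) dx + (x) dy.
alpha ∧ beta = (2*x*(x - 3*y)) dx ∧ dy

Distribute the wedge, using dx_i ∧ dx_j = -dx_j ∧ dx_i and dx_i ∧ dx_i = 0. For each pair (i, j) with i < j, the coefficient of dx_i ∧ dx_j in alpha ∧ beta is (alpha_i * beta_j - alpha_j * beta_i). Collecting: alpha ∧ beta = (2*x*(x - 3*y)) dx ∧ dy.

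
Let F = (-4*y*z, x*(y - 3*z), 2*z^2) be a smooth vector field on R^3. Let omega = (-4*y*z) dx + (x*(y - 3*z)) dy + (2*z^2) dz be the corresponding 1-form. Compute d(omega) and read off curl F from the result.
d(omega) = (3*x) dy ∧ dz + (-4*y) dz ∧ dx + (y + z) dx ∧ dy; curl F = (3*x, -4*y, y + z)

d omega = sum_{i<j} (∂f_j/∂x_i - ∂f_i/∂x_j) dx_i ∧ dx_j. Under the identification (dy ∧ dz, dz ∧ dx, dx ∧ dy) ↔ (e_x, e_y, e_z), the coefficients are exactly the components of curl F. Compute:
  ∂R/∂y - ∂Q/∂z = (0) - (-3*x) = 3*x
  ∂P/∂z - ∂R/∂x = (-4*y) - (0) = -4*y
  ∂Q/∂x - ∂P/∂y = (y - 3*z) - (-4*z) = y + z.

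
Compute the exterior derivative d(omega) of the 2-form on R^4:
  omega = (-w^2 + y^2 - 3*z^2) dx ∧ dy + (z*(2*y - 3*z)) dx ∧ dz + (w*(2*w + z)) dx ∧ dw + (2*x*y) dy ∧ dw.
d(omega) = (-8*z) dx ∧ dy ∧ dz + (-2*w + 2*y) dx ∧ dy ∧ dw + (-w) dx ∧ dz ∧ dw

For a 2-form omega = sum_{i<j} g_{ij} dx_i ∧ dx_j, the exterior derivative is
  d(omega) = sum_{i<j} d(g_{ij}) ∧ dx_i ∧ dx_j = sum_{i<j, k} (∂g_{ij}/∂x_k) dx_k ∧ dx_i ∧ dx_j.
Expand each term, using dx_k ∧ dx_i ∧ dx_j = sgn(permutation) dx_{(a)} ∧ dx_{(b)} ∧ dx_{(c)} with (a < b < c) sorted:
  d(-w^2 + y^2 - 3*z^2) includes (∂/∂z)(-w^2 + y^2 - 3*z^2) dz = (-6*z) dz, which multiplied by dx ∧ dy gives (-6*z) dx ∧ dy ∧ dz
  d(-w^2 + y^2 - 3*z^2) includes (∂/∂w)(-w^2 + y^2 - 3*z^2) dw = (-2*w) dw, which multiplied by dx ∧ dy gives (-2*w) dx ∧ dy ∧ dw
  d(z*(2*y - 3*z)) includes (∂/∂y)(z*(2*y - 3*z)) dy = (2*z) dy, which multiplied by dx ∧ dz gives (-2*z) dx ∧ dy ∧ dz
  d(w*(2*w + z)) includes (∂/∂z)(w*(2*w + z)) dz = (w) dz, which multiplied by dx ∧ dw gives (-w) dx ∧ dz ∧ dw
  d(2*x*y) includes (∂/∂x)(2*x*y) dx = (2*y) dx, which multiplied by dy ∧ dw gives (2*y) dx ∧ dy ∧ dw
Collecting like 3-forms: d(omega) = (-8*z) dx ∧ dy ∧ dz + (-2*w + 2*y) dx ∧ dy ∧ dw + (-w) dx ∧ dz ∧ dw.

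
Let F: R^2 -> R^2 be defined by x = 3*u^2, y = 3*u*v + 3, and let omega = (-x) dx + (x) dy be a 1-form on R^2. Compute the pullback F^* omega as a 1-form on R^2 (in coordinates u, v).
F^* omega = (9*u^2*(-2*u + v)) du + (9*u^3) dv

Using F^*(f dg) = (f ∘ F) d(g ∘ F), substitute each coordinate x_i by F_i(u, v) in f_i, and replace dx_i by d F_i = (∂F_i/∂u) du + (∂F_i/∂v) dv.
  For the x component: f_1(F) = -3*u^2; d F_1 = (6*u) du + (0) dv
  For the y component: f_2(F) = 3*u^2; d F_2 = (3*v) du + (3*u) dv
Combining and collecting du, dv coefficients:
  coeff of du: 9*u^2*(-2*u + v)
  coeff of dv: 9*u^3
F^* omega = (9*u^2*(-2*u + v)) du + (9*u^3) dv.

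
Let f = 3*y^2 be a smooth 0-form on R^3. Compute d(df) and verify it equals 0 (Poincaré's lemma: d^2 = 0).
d(df) = 0

Step 1: df = sum_i (∂f/∂x_i) dx_i = (0) dx + (6*y) dy + (0) dz.
Step 2: Apply d again. Using the 1-form formula, the coefficient of dx ∧ dy in d(df) is ∂^2 f/∂x ∂y - ∂^2 f/∂y ∂x = (0) - (0) = 0 (equality of mixed partials for smooth f).
Similarly for dx ∧ dz and dy ∧ dz — all coefficients vanish. So d(df) = 0.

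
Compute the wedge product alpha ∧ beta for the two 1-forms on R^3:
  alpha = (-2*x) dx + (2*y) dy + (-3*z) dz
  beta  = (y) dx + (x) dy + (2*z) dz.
alpha ∧ beta = (-2*x^2 - 2*y^2) dx ∧ dy + (z*(-4*x + 3*y)) dx ∧ dz + (z*(3*x + 4*y)) dy ∧ dz

Distribute the wedge, using dx_i ∧ dx_j = -dx_j ∧ dx_i and dx_i ∧ dx_i = 0. For each pair (i, j) with i < j, the coefficient of dx_i ∧ dx_j in alpha ∧ beta is (alpha_i * beta_j - alpha_j * beta_i). Collecting: alpha ∧ beta = (-2*x^2 - 2*y^2) dx ∧ dy + (z*(-4*x + 3*y)) dx ∧ dz + (z*(3*x + 4*y)) dy ∧ dz.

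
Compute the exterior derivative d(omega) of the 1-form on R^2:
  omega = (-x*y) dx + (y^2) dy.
d(omega) = (x) dx ∧ dy

For a 1-form omega = sum_i f_i dx_i, the exterior derivative is
  d(omega) = sum_{i < j} (∂f_j/∂x_i - ∂f_i/∂x_j) dx_i ∧ dx_j.
  coefficient of dx ∧ dy: ∂f_2/∂x - ∂f_1/∂y = ∂(y^2)/∂x - ∂(-x*y)/∂y = x
Assembling: d(omega) = (x) dx ∧ dy.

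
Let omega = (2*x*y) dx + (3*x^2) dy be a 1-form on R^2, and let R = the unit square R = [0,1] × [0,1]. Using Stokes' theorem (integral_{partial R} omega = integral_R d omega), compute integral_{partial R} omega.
integral_(partial R) omega = 2

Stokes: integral_partial_R omega = integral_R d omega with d omega = (∂Q/∂x - ∂P/∂y) dx ∧ dy.
  ∂Q/∂x = 6*x
  ∂P/∂y = 2*x
  integrand = ∂Q/∂x - ∂P/∂y = 4*x.
Integrating over R: integral_0^1 integral_0^1 (4*x) dx dy = 2.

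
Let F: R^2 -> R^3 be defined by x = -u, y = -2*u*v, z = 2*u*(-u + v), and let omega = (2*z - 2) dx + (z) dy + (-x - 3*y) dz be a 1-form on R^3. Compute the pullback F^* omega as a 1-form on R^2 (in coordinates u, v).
F^* omega = (-20*u^2*v + 8*u*v^2 - 2*u*v + 2) du + (u^2*(4*u + 8*v + 2)) dv

Using F^*(f dg) = (f ∘ F) d(g ∘ F), substitute each coordinate x_i by F_i(u, v) in f_i, and replace dx_i by d F_i = (∂F_i/∂u) du + (∂F_i/∂v) dv.
  For the x component: f_1(F) = -4*u^2 + 4*u*v - 2; d F_1 = (-1) du + (0) dv
  For the y component: f_2(F) = 2*u*(-u + v); d F_2 = (-2*v) du + (-2*u) dv
  For the z component: f_3(F) = u*(6*v + 1); d F_3 = (-4*u + 2*v) du + (2*u) dv
Combining and collecting du, dv coefficients:
  coeff of du: -20*u^2*v + 8*u*v^2 - 2*u*v + 2
  coeff of dv: u^2*(4*u + 8*v + 2)
F^* omega = (-20*u^2*v + 8*u*v^2 - 2*u*v + 2) du + (u^2*(4*u + 8*v + 2)) dv.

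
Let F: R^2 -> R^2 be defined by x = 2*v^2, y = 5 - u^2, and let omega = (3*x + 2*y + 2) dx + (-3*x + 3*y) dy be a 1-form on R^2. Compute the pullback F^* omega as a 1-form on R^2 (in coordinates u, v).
F^* omega = (6*u*(u^2 + 2*v^2 - 5)) du + (8*v*(-u^2 + 3*v^2 + 6)) dv

Using F^*(f dg) = (f ∘ F) d(g ∘ F), substitute each coordinate x_i by F_i(u, v) in f_i, and replace dx_i by d F_i = (∂F_i/∂u) du + (∂F_i/∂v) dv.
  For the x component: f_1(F) = -2*u^2 + 6*v^2 + 12; d F_1 = (0) du + (4*v) dv
  For the y component: f_2(F) = -3*u^2 - 6*v^2 + 15; d F_2 = (-2*u) du + (0) dv
Combining and collecting du, dv coefficients:
  coeff of du: 6*u*(u^2 + 2*v^2 - 5)
  coeff of dv: 8*v*(-u^2 + 3*v^2 + 6)
F^* omega = (6*u*(u^2 + 2*v^2 - 5)) du + (8*v*(-u^2 + 3*v^2 + 6)) dv.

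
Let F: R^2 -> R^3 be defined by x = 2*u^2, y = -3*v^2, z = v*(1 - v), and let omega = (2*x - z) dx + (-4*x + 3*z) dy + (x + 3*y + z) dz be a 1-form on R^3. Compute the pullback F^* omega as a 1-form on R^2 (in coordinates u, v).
F^* omega = (4*u*(4*u^2 + v^2 - v)) du + (44*u^2*v + 2*u^2 + 38*v^3 - 30*v^2 + v) dv

Using F^*(f dg) = (f ∘ F) d(g ∘ F), substitute each coordinate x_i by F_i(u, v) in f_i, and replace dx_i by d F_i = (∂F_i/∂u) du + (∂F_i/∂v) dv.
  For the x component: f_1(F) = 4*u^2 + v^2 - v; d F_1 = (4*u) du + (0) dv
  For the y component: f_2(F) = -8*u^2 - 3*v^2 + 3*v; d F_2 = (0) du + (-6*v) dv
  For the z component: f_3(F) = 2*u^2 - 10*v^2 + v; d F_3 = (0) du + (1 - 2*v) dv
Combining and collecting du, dv coefficients:
  coeff of du: 4*u*(4*u^2 + v^2 - v)
  coeff of dv: 44*u^2*v + 2*u^2 + 38*v^3 - 30*v^2 + v
F^* omega = (4*u*(4*u^2 + v^2 - v)) du + (44*u^2*v + 2*u^2 + 38*v^3 - 30*v^2 + v) dv.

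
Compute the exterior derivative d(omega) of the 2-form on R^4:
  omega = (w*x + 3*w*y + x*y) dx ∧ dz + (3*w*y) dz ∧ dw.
d(omega) = (-3*w - x) dx ∧ dy ∧ dz + (x + 3*y) dx ∧ dz ∧ dw + (3*w) dy ∧ dz ∧ dw

For a 2-form omega = sum_{i<j} g_{ij} dx_i ∧ dx_j, the exterior derivative is
  d(omega) = sum_{i<j} d(g_{ij}) ∧ dx_i ∧ dx_j = sum_{i<j, k} (∂g_{ij}/∂x_k) dx_k ∧ dx_i ∧ dx_j.
Expand each term, using dx_k ∧ dx_i ∧ dx_j = sgn(permutation) dx_{(a)} ∧ dx_{(b)} ∧ dx_{(c)} with (a < b < c) sorted:
  d(w*x + 3*w*y + x*y) includes (∂/∂y)(w*x + 3*w*y + x*y) dy = (3*w + x) dy, which multiplied by dx ∧ dz gives (-3*w - x) dx ∧ dy ∧ dz
  d(w*x + 3*w*y + x*y) includes (∂/∂w)(w*x + 3*w*y + x*y) dw = (x + 3*y) dw, which multiplied by dx ∧ dz gives (x + 3*y) dx ∧ dz ∧ dw
  d(3*w*y) includes (∂/∂y)(3*w*y) dy = (3*w) dy, which multiplied by dz ∧ dw gives (3*w) dy ∧ dz ∧ dw
Collecting like 3-forms: d(omega) = (-3*w - x) dx ∧ dy ∧ dz + (x + 3*y) dx ∧ dz ∧ dw + (3*w) dy ∧ dz ∧ dw.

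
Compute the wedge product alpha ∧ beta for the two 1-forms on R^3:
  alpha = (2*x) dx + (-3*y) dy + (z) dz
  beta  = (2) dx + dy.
alpha ∧ beta = (2*x + 6*y) dx ∧ dy + (-2*z) dx ∧ dz + (-z) dy ∧ dz

Distribute the wedge, using dx_i ∧ dx_j = -dx_j ∧ dx_i and dx_i ∧ dx_i = 0. For each pair (i, j) with i < j, the coefficient of dx_i ∧ dx_j in alpha ∧ beta is (alpha_i * beta_j - alpha_j * beta_i). Collecting: alpha ∧ beta = (2*x + 6*y) dx ∧ dy + (-2*z) dx ∧ dz + (-z) dy ∧ dz.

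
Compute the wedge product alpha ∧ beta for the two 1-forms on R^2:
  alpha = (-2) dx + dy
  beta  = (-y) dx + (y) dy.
alpha ∧ beta = (-y) dx ∧ dy

Distribute the wedge, using dx_i ∧ dx_j = -dx_j ∧ dx_i and dx_i ∧ dx_i = 0. For each pair (i, j) with i < j, the coefficient of dx_i ∧ dx_j in alpha ∧ beta is (alpha_i * beta_j - alpha_j * beta_i). Collecting: alpha ∧ beta = (-y) dx ∧ dy.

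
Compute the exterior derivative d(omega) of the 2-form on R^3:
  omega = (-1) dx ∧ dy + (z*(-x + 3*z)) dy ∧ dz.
d(omega) = (-z) dx ∧ dy ∧ dz

For a 2-form omega = sum_{i<j} g_{ij} dx_i ∧ dx_j, the exterior derivative is
  d(omega) = sum_{i<j} d(g_{ij}) ∧ dx_i ∧ dx_j = sum_{i<j, k} (∂g_{ij}/∂x_k) dx_k ∧ dx_i ∧ dx_j.
Expand each term, using dx_k ∧ dx_i ∧ dx_j = sgn(permutation) dx_{(a)} ∧ dx_{(b)} ∧ dx_{(c)} with (a < b < c) sorted:
  d(z*(-x + 3*z)) includes (∂/∂x)(z*(-x + 3*z)) dx = (-z) dx, which multiplied by dy ∧ dz gives (-z) dx ∧ dy ∧ dz
Collecting like 3-forms: d(omega) = (-z) dx ∧ dy ∧ dz.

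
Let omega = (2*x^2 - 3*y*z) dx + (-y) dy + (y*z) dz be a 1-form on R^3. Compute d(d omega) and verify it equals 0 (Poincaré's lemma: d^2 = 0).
d(d omega) = 0

Step 1: d omega = sum_{i<j} (∂f_j/∂x_i - ∂f_i/∂x_j) dx_i ∧ dx_j:
  coeff of dx ∧ dy: 3*z
  coeff of dx ∧ dz: 3*y
  coeff of dy ∧ dz: z
Step 2: Apply d again to each 2-form coefficient. The only possible 3-form in R^3 is dx ∧ dy ∧ dz, with coefficient
  ∂(coeff of dy∧dz)/∂x - ∂(coeff of dx∧dz)/∂y + ∂(coeff of dx∧dy)/∂z
  = ∂/∂x (z) - ∂/∂y (3*y) + ∂/∂z (3*z).
Each of these terms simplifies to sums of mixed partials that cancel in pairs. The result is 0 (by equality of mixed partials for smooth functions — Schwarz / Clairaut).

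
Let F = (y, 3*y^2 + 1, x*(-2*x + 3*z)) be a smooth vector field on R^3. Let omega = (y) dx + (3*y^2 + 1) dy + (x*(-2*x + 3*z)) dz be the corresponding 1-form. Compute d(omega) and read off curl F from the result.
d(omega) = (0) dy ∧ dz + (4*x - 3*z) dz ∧ dx + (-1) dx ∧ dy; curl F = (0, 4*x - 3*z, -1)

d omega = sum_{i<j} (∂f_j/∂x_i - ∂f_i/∂x_j) dx_i ∧ dx_j. Under the identification (dy ∧ dz, dz ∧ dx, dx ∧ dy) ↔ (e_x, e_y, e_z), the coefficients are exactly the components of curl F. Compute:
  ∂R/∂y - ∂Q/∂z = (0) - (0) = 0
  ∂P/∂z - ∂R/∂x = (0) - (-4*x + 3*z) = 4*x - 3*z
  ∂Q/∂x - ∂P/∂y = (0) - (1) = -1.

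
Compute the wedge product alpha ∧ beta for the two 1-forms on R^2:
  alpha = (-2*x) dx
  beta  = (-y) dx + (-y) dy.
alpha ∧ beta = (2*x*y) dx ∧ dy

Distribute the wedge, using dx_i ∧ dx_j = -dx_j ∧ dx_i and dx_i ∧ dx_i = 0. For each pair (i, j) with i < j, the coefficient of dx_i ∧ dx_j in alpha ∧ beta is (alpha_i * beta_j - alpha_j * beta_i). Collecting: alpha ∧ beta = (2*x*y) dx ∧ dy.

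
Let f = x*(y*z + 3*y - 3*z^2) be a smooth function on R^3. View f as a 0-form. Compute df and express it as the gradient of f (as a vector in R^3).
df = (y*z + 3*y - 3*z^2) dx + (x*(z + 3)) dy + (x*(y - 6*z)) dz; grad f = (y*z + 3*y - 3*z^2, x*(z + 3), x*(y - 6*z))

For a 0-form f, d f = (∂f/∂x) dx + (∂f/∂y) dy + (∂f/∂z) dz. The components of the vector representation are exactly the entries of grad f in Cartesian coordinates:
  ∂f/∂x = y*z + 3*y - 3*z^2
  ∂f/∂y = x*(z + 3)
  ∂f/∂z = x*(y - 6*z).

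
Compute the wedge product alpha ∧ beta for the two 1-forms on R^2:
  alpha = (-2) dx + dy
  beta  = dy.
alpha ∧ beta = (-2) dx ∧ dy

Distribute the wedge, using dx_i ∧ dx_j = -dx_j ∧ dx_i and dx_i ∧ dx_i = 0. For each pair (i, j) with i < j, the coefficient of dx_i ∧ dx_j in alpha ∧ beta is (alpha_i * beta_j - alpha_j * beta_i). Collecting: alpha ∧ beta = (-2) dx ∧ dy.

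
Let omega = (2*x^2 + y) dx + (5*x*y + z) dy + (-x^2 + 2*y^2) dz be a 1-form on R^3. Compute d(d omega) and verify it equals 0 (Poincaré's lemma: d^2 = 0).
d(d omega) = 0

Step 1: d omega = sum_{i<j} (∂f_j/∂x_i - ∂f_i/∂x_j) dx_i ∧ dx_j:
  coeff of dx ∧ dy: 5*y - 1
  coeff of dx ∧ dz: -2*x
  coeff of dy ∧ dz: 4*y - 1
Step 2: Apply d again to each 2-form coefficient. The only possible 3-form in R^3 is dx ∧ dy ∧ dz, with coefficient
  ∂(coeff of dy∧dz)/∂x - ∂(coeff of dx∧dz)/∂y + ∂(coeff of dx∧dy)/∂z
  = ∂/∂x (4*y - 1) - ∂/∂y (-2*x) + ∂/∂z (5*y - 1).
Each of these terms simplifies to sums of mixed partials that cancel in pairs. The result is 0 (by equality of mixed partials for smooth functions — Schwarz / Clairaut).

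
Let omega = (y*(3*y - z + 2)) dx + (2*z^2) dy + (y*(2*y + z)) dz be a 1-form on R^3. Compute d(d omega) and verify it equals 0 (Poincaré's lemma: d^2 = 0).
d(d omega) = 0

Step 1: d omega = sum_{i<j} (∂f_j/∂x_i - ∂f_i/∂x_j) dx_i ∧ dx_j:
  coeff of dx ∧ dy: -6*y + z - 2
  coeff of dx ∧ dz: y
  coeff of dy ∧ dz: 4*y - 3*z
Step 2: Apply d again to each 2-form coefficient. The only possible 3-form in R^3 is dx ∧ dy ∧ dz, with coefficient
  ∂(coeff of dy∧dz)/∂x - ∂(coeff of dx∧dz)/∂y + ∂(coeff of dx∧dy)/∂z
  = ∂/∂x (4*y - 3*z) - ∂/∂y (y) + ∂/∂z (-6*y + z - 2).
Each of these terms simplifies to sums of mixed partials that cancel in pairs. The result is 0 (by equality of mixed partials for smooth functions — Schwarz / Clairaut).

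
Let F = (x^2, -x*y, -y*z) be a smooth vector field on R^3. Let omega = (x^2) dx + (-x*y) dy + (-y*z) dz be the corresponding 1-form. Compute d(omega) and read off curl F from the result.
d(omega) = (-z) dy ∧ dz + (0) dz ∧ dx + (-y) dx ∧ dy; curl F = (-z, 0, -y)

d omega = sum_{i<j} (∂f_j/∂x_i - ∂f_i/∂x_j) dx_i ∧ dx_j. Under the identification (dy ∧ dz, dz ∧ dx, dx ∧ dy) ↔ (e_x, e_y, e_z), the coefficients are exactly the components of curl F. Compute:
  ∂R/∂y - ∂Q/∂z = (-z) - (0) = -z
  ∂P/∂z - ∂R/∂x = (0) - (0) = 0
  ∂Q/∂x - ∂P/∂y = (-y) - (0) = -y.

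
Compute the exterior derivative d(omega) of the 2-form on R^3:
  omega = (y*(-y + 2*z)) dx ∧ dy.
d(omega) = (2*y) dx ∧ dy ∧ dz

For a 2-form omega = sum_{i<j} g_{ij} dx_i ∧ dx_j, the exterior derivative is
  d(omega) = sum_{i<j} d(g_{ij}) ∧ dx_i ∧ dx_j = sum_{i<j, k} (∂g_{ij}/∂x_k) dx_k ∧ dx_i ∧ dx_j.
Expand each term, using dx_k ∧ dx_i ∧ dx_j = sgn(permutation) dx_{(a)} ∧ dx_{(b)} ∧ dx_{(c)} with (a < b < c) sorted:
  d(y*(-y + 2*z)) includes (∂/∂z)(y*(-y + 2*z)) dz = (2*y) dz, which multiplied by dx ∧ dy gives (2*y) dx ∧ dy ∧ dz
Collecting like 3-forms: d(omega) = (2*y) dx ∧ dy ∧ dz.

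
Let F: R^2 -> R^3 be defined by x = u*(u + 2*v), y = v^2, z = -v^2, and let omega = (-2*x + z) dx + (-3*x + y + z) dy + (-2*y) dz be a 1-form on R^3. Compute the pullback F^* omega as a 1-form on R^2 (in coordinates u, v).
F^* omega = (-4*u^3 - 12*u^2*v - 10*u*v^2 - 2*v^3) du + (-4*u^3 - 14*u^2*v - 14*u*v^2 + 4*v^3) dv

Using F^*(f dg) = (f ∘ F) d(g ∘ F), substitute each coordinate x_i by F_i(u, v) in f_i, and replace dx_i by d F_i = (∂F_i/∂u) du + (∂F_i/∂v) dv.
  For the x component: f_1(F) = -2*u^2 - 4*u*v - v^2; d F_1 = (2*u + 2*v) du + (2*u) dv
  For the y component: f_2(F) = 3*u*(-u - 2*v); d F_2 = (0) du + (2*v) dv
  For the z component: f_3(F) = -2*v^2; d F_3 = (0) du + (-2*v) dv
Combining and collecting du, dv coefficients:
  coeff of du: -4*u^3 - 12*u^2*v - 10*u*v^2 - 2*v^3
  coeff of dv: -4*u^3 - 14*u^2*v - 14*u*v^2 + 4*v^3
F^* omega = (-4*u^3 - 12*u^2*v - 10*u*v^2 - 2*v^3) du + (-4*u^3 - 14*u^2*v - 14*u*v^2 + 4*v^3) dv.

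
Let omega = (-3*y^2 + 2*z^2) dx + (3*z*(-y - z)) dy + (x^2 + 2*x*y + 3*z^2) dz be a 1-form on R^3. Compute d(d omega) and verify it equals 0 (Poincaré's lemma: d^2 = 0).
d(d omega) = 0

Step 1: d omega = sum_{i<j} (∂f_j/∂x_i - ∂f_i/∂x_j) dx_i ∧ dx_j:
  coeff of dx ∧ dy: 6*y
  coeff of dx ∧ dz: 2*x + 2*y - 4*z
  coeff of dy ∧ dz: 2*x + 3*y + 6*z
Step 2: Apply d again to each 2-form coefficient. The only possible 3-form in R^3 is dx ∧ dy ∧ dz, with coefficient
  ∂(coeff of dy∧dz)/∂x - ∂(coeff of dx∧dz)/∂y + ∂(coeff of dx∧dy)/∂z
  = ∂/∂x (2*x + 3*y + 6*z) - ∂/∂y (2*x + 2*y - 4*z) + ∂/∂z (6*y).
Each of these terms simplifies to sums of mixed partials that cancel in pairs. The result is 0 (by equality of mixed partials for smooth functions — Schwarz / Clairaut).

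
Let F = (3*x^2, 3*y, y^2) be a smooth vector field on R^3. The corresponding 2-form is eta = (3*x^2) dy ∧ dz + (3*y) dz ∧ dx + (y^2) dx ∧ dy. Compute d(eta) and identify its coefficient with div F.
d(eta) = (6*x + 3) dx ∧ dy ∧ dz; div F = 6*x + 3

For a 2-form in R^3 of the form above, applying d gives a 3-form with coefficient ∂P/∂x + ∂Q/∂y + ∂R/∂z:
  ∂P/∂x = 6*x
  ∂Q/∂y = 3
  ∂R/∂z = 0
Sum = 6*x + 3, which is exactly div F.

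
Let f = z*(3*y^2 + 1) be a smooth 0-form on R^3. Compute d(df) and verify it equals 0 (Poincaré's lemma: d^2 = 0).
d(df) = 0

Step 1: df = sum_i (∂f/∂x_i) dx_i = (0) dx + (6*y*z) dy + (3*y^2 + 1) dz.
Step 2: Apply d again. Using the 1-form formula, the coefficient of dx ∧ dy in d(df) is ∂^2 f/∂x ∂y - ∂^2 f/∂y ∂x = (0) - (0) = 0 (equality of mixed partials for smooth f).
Similarly for dx ∧ dz and dy ∧ dz — all coefficients vanish. So d(df) = 0.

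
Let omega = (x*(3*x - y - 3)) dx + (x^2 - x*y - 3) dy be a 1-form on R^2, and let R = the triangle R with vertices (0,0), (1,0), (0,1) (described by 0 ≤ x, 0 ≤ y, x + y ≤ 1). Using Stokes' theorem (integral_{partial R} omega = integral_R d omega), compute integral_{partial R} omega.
integral_(partial R) omega = 1/3

Stokes: integral_partial_R omega = integral_R d omega with d omega = (∂Q/∂x - ∂P/∂y) dx ∧ dy.
  ∂Q/∂x = 2*x - y
  ∂P/∂y = -x
  integrand = ∂Q/∂x - ∂P/∂y = 3*x - y.
Integrating over R: integral_0^1 integral_0^{1-x} (3*x - y) dy dx = 1/3.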